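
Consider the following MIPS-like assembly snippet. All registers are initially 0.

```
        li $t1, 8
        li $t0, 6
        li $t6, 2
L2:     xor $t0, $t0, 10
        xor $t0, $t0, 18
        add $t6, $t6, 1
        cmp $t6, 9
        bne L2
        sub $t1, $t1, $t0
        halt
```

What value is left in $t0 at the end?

30

li $t1, 8 → $t1=8
li $t0, 6 → $t0=6
li $t6, 2 → $t6=2
xor $t0, $t0, 10 → $t0=6^10=12
xor $t0, $t0, 18 → $t0=12^18=30
add $t6, $t6, 1 → $t6=2+1=3
cmp $t6, 9  (cmp 3,9)
bne L2: taken
xor $t0, $t0, 10 → $t0=30^10=20
xor $t0, $t0, 18 → $t0=20^18=6
add $t6, $t6, 1 → $t6=3+1=4
cmp $t6, 9  (cmp 4,9)
bne L2: taken
xor $t0, $t0, 10 → $t0=6^10=12
xor $t0, $t0, 18 → $t0=12^18=30
add $t6, $t6, 1 → $t6=4+1=5
cmp $t6, 9  (cmp 5,9)
bne L2: taken
xor $t0, $t0, 10 → $t0=30^10=20
xor $t0, $t0, 18 → $t0=20^18=6
add $t6, $t6, 1 → $t6=5+1=6
cmp $t6, 9  (cmp 6,9)
bne L2: taken
xor $t0, $t0, 10 → $t0=6^10=12
xor $t0, $t0, 18 → $t0=12^18=30
add $t6, $t6, 1 → $t6=6+1=7
cmp $t6, 9  (cmp 7,9)
bne L2: taken
xor $t0, $t0, 10 → $t0=30^10=20
xor $t0, $t0, 18 → $t0=20^18=6
add $t6, $t6, 1 → $t6=7+1=8
cmp $t6, 9  (cmp 8,9)
bne L2: taken
xor $t0, $t0, 10 → $t0=6^10=12
xor $t0, $t0, 18 → $t0=12^18=30
add $t6, $t6, 1 → $t6=8+1=9
cmp $t6, 9  (cmp 9,9)
bne L2: not taken
sub $t1, $t1, $t0 → $t1=8-30=-22
halt.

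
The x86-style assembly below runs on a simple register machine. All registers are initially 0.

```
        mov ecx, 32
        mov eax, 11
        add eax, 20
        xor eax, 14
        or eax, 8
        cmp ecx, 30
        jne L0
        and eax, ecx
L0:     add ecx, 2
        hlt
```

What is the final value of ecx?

mov ecx, 32 → ecx=32
mov eax, 11 → eax=11
add eax, 20 → eax=11+20=31
xor eax, 14 → eax=31^14=17
or eax, 8 → eax=17|8=25
cmp ecx, 30  (cmp 32,30)
jne L0: taken
add ecx, 2 → ecx=32+2=34
halt.

34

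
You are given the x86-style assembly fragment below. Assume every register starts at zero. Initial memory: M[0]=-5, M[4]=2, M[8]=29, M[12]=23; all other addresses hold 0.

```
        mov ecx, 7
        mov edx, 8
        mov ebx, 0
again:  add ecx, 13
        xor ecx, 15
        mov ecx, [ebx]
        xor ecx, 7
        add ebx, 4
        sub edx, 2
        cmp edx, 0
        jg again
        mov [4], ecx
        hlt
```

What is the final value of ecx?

16

mov ecx, 7 → ecx=7
mov edx, 8 → edx=8
mov ebx, 0 → ebx=0
add ecx, 13 → ecx=7+13=20
xor ecx, 15 → ecx=20^15=27
mov ecx, [ebx] → ecx=M[0]=-5
xor ecx, 7 → ecx=(-5)^7=-4
add ebx, 4 → ebx=0+4=4
sub edx, 2 → edx=8-2=6
cmp edx, 0  (cmp 6,0)
jg again: taken
add ecx, 13 → ecx=(-4)+13=9
xor ecx, 15 → ecx=9^15=6
mov ecx, [ebx] → ecx=M[4]=2
xor ecx, 7 → ecx=2^7=5
add ebx, 4 → ebx=4+4=8
sub edx, 2 → edx=6-2=4
cmp edx, 0  (cmp 4,0)
jg again: taken
add ecx, 13 → ecx=5+13=18
xor ecx, 15 → ecx=18^15=29
mov ecx, [ebx] → ecx=M[8]=29
xor ecx, 7 → ecx=29^7=26
add ebx, 4 → ebx=8+4=12
sub edx, 2 → edx=4-2=2
cmp edx, 0  (cmp 2,0)
jg again: taken
add ecx, 13 → ecx=26+13=39
xor ecx, 15 → ecx=39^15=40
mov ecx, [ebx] → ecx=M[12]=23
xor ecx, 7 → ecx=23^7=16
add ebx, 4 → ebx=12+4=16
sub edx, 2 → edx=2-2=0
cmp edx, 0  (cmp 0,0)
jg again: not taken
mov [4], ecx → M[4]=16
halt.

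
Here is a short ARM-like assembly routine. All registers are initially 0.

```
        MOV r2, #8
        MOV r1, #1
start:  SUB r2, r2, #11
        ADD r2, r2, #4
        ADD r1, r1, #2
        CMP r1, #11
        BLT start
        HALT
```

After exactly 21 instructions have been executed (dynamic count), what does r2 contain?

r2=8
r1=1
r2=8-11=-3
r2=(-3)+4=1
r1=1+2=3
CMP r1, #11  (cmp 3,11)
BLT start: taken
r2=1-11=-10
r2=(-10)+4=-6
r1=3+2=5
CMP r1, #11  (cmp 5,11)
BLT start: taken
r2=(-6)-11=-17
r2=(-17)+4=-13
r1=5+2=7
CMP r1, #11  (cmp 7,11)
BLT start: taken
r2=(-13)-11=-24
r2=(-24)+4=-20
r1=7+2=9
CMP r1, #11  (cmp 9,11)
After step 21: r2 = -20.

-20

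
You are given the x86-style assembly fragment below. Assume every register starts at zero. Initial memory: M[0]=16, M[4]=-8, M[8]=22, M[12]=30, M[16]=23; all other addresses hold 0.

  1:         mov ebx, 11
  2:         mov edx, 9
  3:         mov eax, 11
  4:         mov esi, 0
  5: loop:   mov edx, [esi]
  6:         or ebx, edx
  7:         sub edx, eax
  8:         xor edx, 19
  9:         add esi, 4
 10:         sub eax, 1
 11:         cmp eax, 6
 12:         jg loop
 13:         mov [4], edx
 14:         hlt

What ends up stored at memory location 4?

3

after mov ebx, 11: ebx=11
after mov edx, 9: edx=9
after mov eax, 11: eax=11
after mov esi, 0: esi=0
after mov edx, [esi]: edx=M[0]=16
after or ebx, edx: ebx=11|16=27
after sub edx, eax: edx=16-11=5
after xor edx, 19: edx=5^19=22
after add esi, 4: esi=0+4=4
after sub eax, 1: eax=11-1=10
cmp eax, 6  (cmp 10,6)
jg loop: taken
after mov edx, [esi]: edx=M[4]=-8
after or ebx, edx: ebx=27|(-8)=-5
after sub edx, eax: edx=(-8)-10=-18
after xor edx, 19: edx=(-18)^19=-3
after add esi, 4: esi=4+4=8
after sub eax, 1: eax=10-1=9
cmp eax, 6  (cmp 9,6)
jg loop: taken
after mov edx, [esi]: edx=M[8]=22
after or ebx, edx: ebx=(-5)|22=-1
after sub edx, eax: edx=22-9=13
after xor edx, 19: edx=13^19=30
after add esi, 4: esi=8+4=12
after sub eax, 1: eax=9-1=8
cmp eax, 6  (cmp 8,6)
jg loop: taken
after mov edx, [esi]: edx=M[12]=30
after or ebx, edx: ebx=(-1)|30=-1
after sub edx, eax: edx=30-8=22
after xor edx, 19: edx=22^19=5
after add esi, 4: esi=12+4=16
after sub eax, 1: eax=8-1=7
cmp eax, 6  (cmp 7,6)
jg loop: taken
after mov edx, [esi]: edx=M[16]=23
after or ebx, edx: ebx=(-1)|23=-1
after sub edx, eax: edx=23-7=16
after xor edx, 19: edx=16^19=3
after add esi, 4: esi=16+4=20
after sub eax, 1: eax=7-1=6
cmp eax, 6  (cmp 6,6)
jg loop: not taken
mov [4], edx → M[4]=3
halt.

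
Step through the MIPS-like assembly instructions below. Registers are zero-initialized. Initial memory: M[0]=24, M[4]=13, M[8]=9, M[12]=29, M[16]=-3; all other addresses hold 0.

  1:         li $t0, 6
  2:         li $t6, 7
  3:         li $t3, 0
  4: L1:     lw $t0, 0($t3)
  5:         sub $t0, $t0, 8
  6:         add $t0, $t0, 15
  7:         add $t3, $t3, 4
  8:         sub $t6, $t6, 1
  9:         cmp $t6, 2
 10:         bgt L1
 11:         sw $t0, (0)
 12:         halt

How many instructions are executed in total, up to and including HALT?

$t0=6
$t6=7
$t3=0
$t0=M[0]=24
$t0=24-8=16
$t0=16+15=31
$t3=0+4=4
$t6=7-1=6
cmp $t6, 2  (cmp 6,2)
bgt L1: taken
$t0=M[4]=13
$t0=13-8=5
$t0=5+15=20
$t3=4+4=8
$t6=6-1=5
cmp $t6, 2  (cmp 5,2)
bgt L1: taken
$t0=M[8]=9
$t0=9-8=1
$t0=1+15=16
$t3=8+4=12
$t6=5-1=4
cmp $t6, 2  (cmp 4,2)
bgt L1: taken
$t0=M[12]=29
$t0=29-8=21
$t0=21+15=36
$t3=12+4=16
$t6=4-1=3
cmp $t6, 2  (cmp 3,2)
bgt L1: taken
$t0=M[16]=-3
$t0=(-3)-8=-11
$t0=(-11)+15=4
$t3=16+4=20
$t6=3-1=2
cmp $t6, 2  (cmp 2,2)
bgt L1: not taken
sw $t0, (0) → M[0]=4
halt.
Total executed instructions: 40.

40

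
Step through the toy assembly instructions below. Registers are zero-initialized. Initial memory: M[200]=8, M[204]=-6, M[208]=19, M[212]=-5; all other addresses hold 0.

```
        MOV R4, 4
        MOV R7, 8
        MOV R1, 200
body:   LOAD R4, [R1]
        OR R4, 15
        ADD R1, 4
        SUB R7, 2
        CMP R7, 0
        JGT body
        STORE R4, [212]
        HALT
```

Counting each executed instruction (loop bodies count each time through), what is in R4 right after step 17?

31

MOV R4, 4 → R4=4
MOV R7, 8 → R7=8
MOV R1, 200 → R1=200
LOAD R4, [R1] → R4=M[200]=8
OR R4, 15 → R4=8|15=15
ADD R1, 4 → R1=200+4=204
SUB R7, 2 → R7=8-2=6
CMP R7, 0  (cmp 6,0)
JGT body: taken
LOAD R4, [R1] → R4=M[204]=-6
OR R4, 15 → R4=(-6)|15=-1
ADD R1, 4 → R1=204+4=208
SUB R7, 2 → R7=6-2=4
CMP R7, 0  (cmp 4,0)
JGT body: taken
LOAD R4, [R1] → R4=M[208]=19
OR R4, 15 → R4=19|15=31
After step 17: R4 = 31.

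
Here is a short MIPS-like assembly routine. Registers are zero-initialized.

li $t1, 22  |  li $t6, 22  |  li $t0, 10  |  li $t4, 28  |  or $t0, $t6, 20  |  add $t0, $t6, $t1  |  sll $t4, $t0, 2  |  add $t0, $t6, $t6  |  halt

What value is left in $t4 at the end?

after li $t1, 22: $t1=22
after li $t6, 22: $t6=22
after li $t0, 10: $t0=10
after li $t4, 28: $t4=28
after or $t0, $t6, 20: $t0=22|20=22
after add $t0, $t6, $t1: $t0=22+22=44
after sll $t4, $t0, 2: $t4=44<<2=176
after add $t0, $t6, $t6: $t0=22+22=44
halt.

176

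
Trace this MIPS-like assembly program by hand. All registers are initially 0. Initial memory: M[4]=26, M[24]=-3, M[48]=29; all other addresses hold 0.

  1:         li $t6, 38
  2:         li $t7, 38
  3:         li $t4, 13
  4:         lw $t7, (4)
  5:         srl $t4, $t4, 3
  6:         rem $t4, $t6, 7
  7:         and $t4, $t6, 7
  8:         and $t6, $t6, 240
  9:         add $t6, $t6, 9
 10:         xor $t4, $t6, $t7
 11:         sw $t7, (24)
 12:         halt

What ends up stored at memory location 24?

$t6=38
$t7=38
$t4=13
$t7=M[4]=26
$t4=13>>3=1
$t4=38%7=3
$t4=38&7=6
$t6=38&240=32
$t6=32+9=41
$t4=41^26=51
sw $t7, (24) → M[24]=26
halt.

26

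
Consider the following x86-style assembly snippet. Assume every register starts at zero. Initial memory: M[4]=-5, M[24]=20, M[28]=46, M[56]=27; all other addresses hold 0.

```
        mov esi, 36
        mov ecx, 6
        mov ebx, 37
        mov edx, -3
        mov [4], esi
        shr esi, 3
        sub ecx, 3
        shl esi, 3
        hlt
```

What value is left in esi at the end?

32

after mov esi, 36: esi=36
after mov ecx, 6: ecx=6
after mov ebx, 37: ebx=37
after mov edx, -3: edx=-3
mov [4], esi → M[4]=36
after shr esi, 3: esi=36>>3=4
after sub ecx, 3: ecx=6-3=3
after shl esi, 3: esi=4<<3=32
halt.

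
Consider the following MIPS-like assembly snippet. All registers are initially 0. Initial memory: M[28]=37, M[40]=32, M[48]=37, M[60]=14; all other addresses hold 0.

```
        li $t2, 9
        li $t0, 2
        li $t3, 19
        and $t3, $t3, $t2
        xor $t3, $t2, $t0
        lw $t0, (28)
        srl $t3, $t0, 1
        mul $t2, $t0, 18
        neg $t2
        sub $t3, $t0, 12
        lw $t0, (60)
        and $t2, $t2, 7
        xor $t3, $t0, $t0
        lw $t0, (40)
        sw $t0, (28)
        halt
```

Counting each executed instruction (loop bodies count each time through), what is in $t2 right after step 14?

after li $t2, 9: $t2=9
after li $t0, 2: $t0=2
after li $t3, 19: $t3=19
after and $t3, $t3, $t2: $t3=19&9=1
after xor $t3, $t2, $t0: $t3=9^2=11
after lw $t0, (28): $t0=M[28]=37
after srl $t3, $t0, 1: $t3=37>>1=18
after mul $t2, $t0, 18: $t2=37*18=666
after neg $t2: $t2=-(666)=-666
after sub $t3, $t0, 12: $t3=37-12=25
after lw $t0, (60): $t0=M[60]=14
after and $t2, $t2, 7: $t2=(-666)&7=6
after xor $t3, $t0, $t0: $t3=14^14=0
after lw $t0, (40): $t0=M[40]=32
After step 14: $t2 = 6.

6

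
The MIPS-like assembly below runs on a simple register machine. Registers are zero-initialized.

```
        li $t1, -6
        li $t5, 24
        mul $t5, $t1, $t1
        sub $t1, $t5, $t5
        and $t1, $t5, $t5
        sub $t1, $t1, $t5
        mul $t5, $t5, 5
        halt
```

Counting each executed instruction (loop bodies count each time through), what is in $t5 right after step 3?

36

$t1=-6
$t5=24
$t5=(-6)*(-6)=36
After step 3: $t5 = 36.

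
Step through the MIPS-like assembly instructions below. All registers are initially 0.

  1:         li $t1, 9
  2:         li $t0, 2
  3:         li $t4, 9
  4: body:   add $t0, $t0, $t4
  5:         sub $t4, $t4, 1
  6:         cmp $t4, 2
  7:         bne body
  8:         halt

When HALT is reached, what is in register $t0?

after li $t1, 9: $t1=9
after li $t0, 2: $t0=2
after li $t4, 9: $t4=9
after add $t0, $t0, $t4: $t0=2+9=11
after sub $t4, $t4, 1: $t4=9-1=8
cmp $t4, 2  (cmp 8,2)
bne body: taken
after add $t0, $t0, $t4: $t0=11+8=19
after sub $t4, $t4, 1: $t4=8-1=7
cmp $t4, 2  (cmp 7,2)
bne body: taken
after add $t0, $t0, $t4: $t0=19+7=26
after sub $t4, $t4, 1: $t4=7-1=6
cmp $t4, 2  (cmp 6,2)
bne body: taken
after add $t0, $t0, $t4: $t0=26+6=32
after sub $t4, $t4, 1: $t4=6-1=5
cmp $t4, 2  (cmp 5,2)
bne body: taken
after add $t0, $t0, $t4: $t0=32+5=37
after sub $t4, $t4, 1: $t4=5-1=4
cmp $t4, 2  (cmp 4,2)
bne body: taken
after add $t0, $t0, $t4: $t0=37+4=41
after sub $t4, $t4, 1: $t4=4-1=3
cmp $t4, 2  (cmp 3,2)
bne body: taken
after add $t0, $t0, $t4: $t0=41+3=44
after sub $t4, $t4, 1: $t4=3-1=2
cmp $t4, 2  (cmp 2,2)
bne body: not taken
halt.

44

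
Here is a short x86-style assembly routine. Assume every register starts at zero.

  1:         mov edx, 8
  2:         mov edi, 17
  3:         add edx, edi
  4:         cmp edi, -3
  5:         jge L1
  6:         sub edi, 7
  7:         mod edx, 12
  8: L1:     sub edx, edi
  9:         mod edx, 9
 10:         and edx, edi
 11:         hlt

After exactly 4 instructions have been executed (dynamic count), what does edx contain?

25

mov edx, 8 → edx=8
mov edi, 17 → edi=17
add edx, edi → edx=8+17=25
cmp edi, -3  (cmp 17,-3)
After step 4: edx = 25.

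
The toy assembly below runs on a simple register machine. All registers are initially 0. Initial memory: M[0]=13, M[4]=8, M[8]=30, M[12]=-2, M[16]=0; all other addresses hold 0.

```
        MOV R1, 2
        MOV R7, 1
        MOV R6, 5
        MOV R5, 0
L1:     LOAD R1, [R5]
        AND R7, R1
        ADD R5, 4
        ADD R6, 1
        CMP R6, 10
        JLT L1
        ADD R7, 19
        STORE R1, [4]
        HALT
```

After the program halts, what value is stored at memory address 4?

0

R1=2
R7=1
R6=5
R5=0
R1=M[0]=13
R7=1&13=1
R5=0+4=4
R6=5+1=6
CMP R6, 10  (cmp 6,10)
JLT L1: taken
R1=M[4]=8
R7=1&8=0
R5=4+4=8
R6=6+1=7
CMP R6, 10  (cmp 7,10)
JLT L1: taken
R1=M[8]=30
R7=0&30=0
R5=8+4=12
R6=7+1=8
CMP R6, 10  (cmp 8,10)
JLT L1: taken
R1=M[12]=-2
R7=0&(-2)=0
R5=12+4=16
R6=8+1=9
CMP R6, 10  (cmp 9,10)
JLT L1: taken
R1=M[16]=0
R7=0&0=0
R5=16+4=20
R6=9+1=10
CMP R6, 10  (cmp 10,10)
JLT L1: not taken
R7=0+19=19
STORE R1, [4] → M[4]=0
halt.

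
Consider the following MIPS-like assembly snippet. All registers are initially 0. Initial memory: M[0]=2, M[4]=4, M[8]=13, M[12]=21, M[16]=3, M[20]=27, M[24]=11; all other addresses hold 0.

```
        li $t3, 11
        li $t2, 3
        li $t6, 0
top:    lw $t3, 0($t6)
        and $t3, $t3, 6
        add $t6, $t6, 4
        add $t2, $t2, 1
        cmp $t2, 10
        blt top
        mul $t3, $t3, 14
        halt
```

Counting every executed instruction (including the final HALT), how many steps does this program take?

$t3=11
$t2=3
$t6=0
$t3=M[0]=2
$t3=2&6=2
$t6=0+4=4
$t2=3+1=4
cmp $t2, 10  (cmp 4,10)
blt top: taken
$t3=M[4]=4
$t3=4&6=4
$t6=4+4=8
$t2=4+1=5
cmp $t2, 10  (cmp 5,10)
blt top: taken
$t3=M[8]=13
$t3=13&6=4
$t6=8+4=12
$t2=5+1=6
cmp $t2, 10  (cmp 6,10)
blt top: taken
$t3=M[12]=21
$t3=21&6=4
$t6=12+4=16
$t2=6+1=7
cmp $t2, 10  (cmp 7,10)
blt top: taken
$t3=M[16]=3
$t3=3&6=2
$t6=16+4=20
$t2=7+1=8
cmp $t2, 10  (cmp 8,10)
blt top: taken
$t3=M[20]=27
$t3=27&6=2
$t6=20+4=24
$t2=8+1=9
cmp $t2, 10  (cmp 9,10)
blt top: taken
$t3=M[24]=11
$t3=11&6=2
$t6=24+4=28
$t2=9+1=10
cmp $t2, 10  (cmp 10,10)
blt top: not taken
$t3=2*14=28
halt.
Total executed instructions: 47.

47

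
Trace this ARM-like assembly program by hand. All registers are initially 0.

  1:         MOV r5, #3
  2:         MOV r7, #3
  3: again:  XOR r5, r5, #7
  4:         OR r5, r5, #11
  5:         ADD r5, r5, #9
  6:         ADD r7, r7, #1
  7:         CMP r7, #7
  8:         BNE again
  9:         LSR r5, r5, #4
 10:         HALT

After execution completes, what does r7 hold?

MOV r5, #3 → r5=3
MOV r7, #3 → r7=3
XOR r5, r5, #7 → r5=3^7=4
OR r5, r5, #11 → r5=4|11=15
ADD r5, r5, #9 → r5=15+9=24
ADD r7, r7, #1 → r7=3+1=4
CMP r7, #7  (cmp 4,7)
BNE again: taken
XOR r5, r5, #7 → r5=24^7=31
OR r5, r5, #11 → r5=31|11=31
ADD r5, r5, #9 → r5=31+9=40
ADD r7, r7, #1 → r7=4+1=5
CMP r7, #7  (cmp 5,7)
BNE again: taken
XOR r5, r5, #7 → r5=40^7=47
OR r5, r5, #11 → r5=47|11=47
ADD r5, r5, #9 → r5=47+9=56
ADD r7, r7, #1 → r7=5+1=6
CMP r7, #7  (cmp 6,7)
BNE again: taken
XOR r5, r5, #7 → r5=56^7=63
OR r5, r5, #11 → r5=63|11=63
ADD r5, r5, #9 → r5=63+9=72
ADD r7, r7, #1 → r7=6+1=7
CMP r7, #7  (cmp 7,7)
BNE again: not taken
LSR r5, r5, #4 → r5=72>>4=4
halt.

7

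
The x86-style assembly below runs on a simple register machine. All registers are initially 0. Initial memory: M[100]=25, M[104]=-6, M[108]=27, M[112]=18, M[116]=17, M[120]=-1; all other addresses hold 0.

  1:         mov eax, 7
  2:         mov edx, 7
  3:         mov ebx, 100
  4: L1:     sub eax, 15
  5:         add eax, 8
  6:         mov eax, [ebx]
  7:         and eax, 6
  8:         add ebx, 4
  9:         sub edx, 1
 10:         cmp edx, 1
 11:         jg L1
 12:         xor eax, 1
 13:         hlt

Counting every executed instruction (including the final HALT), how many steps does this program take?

53

eax=7
edx=7
ebx=100
eax=7-15=-8
eax=(-8)+8=0
eax=M[100]=25
eax=25&6=0
ebx=100+4=104
edx=7-1=6
cmp edx, 1  (cmp 6,1)
jg L1: taken
eax=0-15=-15
eax=(-15)+8=-7
eax=M[104]=-6
eax=(-6)&6=2
ebx=104+4=108
edx=6-1=5
cmp edx, 1  (cmp 5,1)
jg L1: taken
eax=2-15=-13
eax=(-13)+8=-5
eax=M[108]=27
eax=27&6=2
ebx=108+4=112
edx=5-1=4
cmp edx, 1  (cmp 4,1)
jg L1: taken
eax=2-15=-13
eax=(-13)+8=-5
eax=M[112]=18
eax=18&6=2
ebx=112+4=116
edx=4-1=3
cmp edx, 1  (cmp 3,1)
jg L1: taken
eax=2-15=-13
eax=(-13)+8=-5
eax=M[116]=17
eax=17&6=0
ebx=116+4=120
edx=3-1=2
cmp edx, 1  (cmp 2,1)
jg L1: taken
eax=0-15=-15
eax=(-15)+8=-7
eax=M[120]=-1
eax=(-1)&6=6
ebx=120+4=124
edx=2-1=1
cmp edx, 1  (cmp 1,1)
jg L1: not taken
eax=6^1=7
halt.
Total executed instructions: 53.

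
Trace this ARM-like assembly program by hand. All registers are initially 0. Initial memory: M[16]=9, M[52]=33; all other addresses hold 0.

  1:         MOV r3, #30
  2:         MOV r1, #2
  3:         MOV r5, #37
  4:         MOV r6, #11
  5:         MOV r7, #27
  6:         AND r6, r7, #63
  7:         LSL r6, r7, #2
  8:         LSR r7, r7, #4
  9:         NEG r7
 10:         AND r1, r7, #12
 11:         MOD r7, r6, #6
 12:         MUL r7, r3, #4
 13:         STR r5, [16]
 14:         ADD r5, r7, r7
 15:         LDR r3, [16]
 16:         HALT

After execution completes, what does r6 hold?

108

r3=30
r1=2
r5=37
r6=11
r7=27
r6=27&63=27
r6=27<<2=108
r7=27>>4=1
r7=-(1)=-1
r1=(-1)&12=12
r7=108%6=0
r7=30*4=120
STR r5, [16] → M[16]=37
r5=120+120=240
r3=M[16]=37
halt.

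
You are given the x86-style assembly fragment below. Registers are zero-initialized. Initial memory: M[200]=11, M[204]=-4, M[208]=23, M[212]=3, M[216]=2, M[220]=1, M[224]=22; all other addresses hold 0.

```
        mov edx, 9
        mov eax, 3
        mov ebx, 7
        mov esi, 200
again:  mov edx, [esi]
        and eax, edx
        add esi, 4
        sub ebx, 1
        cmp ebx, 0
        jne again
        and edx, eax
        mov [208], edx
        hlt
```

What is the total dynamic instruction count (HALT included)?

after mov edx, 9: edx=9
after mov eax, 3: eax=3
after mov ebx, 7: ebx=7
after mov esi, 200: esi=200
after mov edx, [esi]: edx=M[200]=11
after and eax, edx: eax=3&11=3
after add esi, 4: esi=200+4=204
after sub ebx, 1: ebx=7-1=6
cmp ebx, 0  (cmp 6,0)
jne again: taken
after mov edx, [esi]: edx=M[204]=-4
after and eax, edx: eax=3&(-4)=0
after add esi, 4: esi=204+4=208
after sub ebx, 1: ebx=6-1=5
cmp ebx, 0  (cmp 5,0)
jne again: taken
after mov edx, [esi]: edx=M[208]=23
after and eax, edx: eax=0&23=0
after add esi, 4: esi=208+4=212
after sub ebx, 1: ebx=5-1=4
cmp ebx, 0  (cmp 4,0)
jne again: taken
after mov edx, [esi]: edx=M[212]=3
after and eax, edx: eax=0&3=0
after add esi, 4: esi=212+4=216
after sub ebx, 1: ebx=4-1=3
cmp ebx, 0  (cmp 3,0)
jne again: taken
after mov edx, [esi]: edx=M[216]=2
after and eax, edx: eax=0&2=0
after add esi, 4: esi=216+4=220
after sub ebx, 1: ebx=3-1=2
cmp ebx, 0  (cmp 2,0)
jne again: taken
after mov edx, [esi]: edx=M[220]=1
after and eax, edx: eax=0&1=0
after add esi, 4: esi=220+4=224
after sub ebx, 1: ebx=2-1=1
cmp ebx, 0  (cmp 1,0)
jne again: taken
after mov edx, [esi]: edx=M[224]=22
after and eax, edx: eax=0&22=0
after add esi, 4: esi=224+4=228
after sub ebx, 1: ebx=1-1=0
cmp ebx, 0  (cmp 0,0)
jne again: not taken
after and edx, eax: edx=22&0=0
mov [208], edx → M[208]=0
halt.
Total executed instructions: 49.

49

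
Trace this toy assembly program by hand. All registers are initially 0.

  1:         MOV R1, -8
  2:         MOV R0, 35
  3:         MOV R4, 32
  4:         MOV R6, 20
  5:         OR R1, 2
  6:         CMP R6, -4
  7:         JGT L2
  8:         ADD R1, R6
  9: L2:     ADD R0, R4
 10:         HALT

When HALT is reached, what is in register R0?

MOV R1, -8 → R1=-8
MOV R0, 35 → R0=35
MOV R4, 32 → R4=32
MOV R6, 20 → R6=20
OR R1, 2 → R1=(-8)|2=-6
CMP R6, -4  (cmp 20,-4)
JGT L2: taken
ADD R0, R4 → R0=35+32=67
halt.

67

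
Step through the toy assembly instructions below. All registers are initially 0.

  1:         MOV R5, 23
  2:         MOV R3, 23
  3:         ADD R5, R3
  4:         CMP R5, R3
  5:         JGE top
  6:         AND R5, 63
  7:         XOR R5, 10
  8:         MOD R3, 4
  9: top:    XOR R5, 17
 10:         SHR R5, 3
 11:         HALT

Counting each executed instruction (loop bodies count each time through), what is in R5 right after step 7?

7

R5=23
R3=23
R5=23+23=46
CMP R5, R3  (cmp 46,23)
JGE top: taken
R5=46^17=63
R5=63>>3=7
After step 7: R5 = 7.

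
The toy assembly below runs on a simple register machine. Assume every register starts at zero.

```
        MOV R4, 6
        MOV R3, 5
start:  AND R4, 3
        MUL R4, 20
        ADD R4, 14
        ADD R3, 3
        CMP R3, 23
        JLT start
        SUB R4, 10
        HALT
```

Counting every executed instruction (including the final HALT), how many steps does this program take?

40

MOV R4, 6 → R4=6
MOV R3, 5 → R3=5
AND R4, 3 → R4=6&3=2
MUL R4, 20 → R4=2*20=40
ADD R4, 14 → R4=40+14=54
ADD R3, 3 → R3=5+3=8
CMP R3, 23  (cmp 8,23)
JLT start: taken
AND R4, 3 → R4=54&3=2
MUL R4, 20 → R4=2*20=40
ADD R4, 14 → R4=40+14=54
ADD R3, 3 → R3=8+3=11
CMP R3, 23  (cmp 11,23)
JLT start: taken
AND R4, 3 → R4=54&3=2
MUL R4, 20 → R4=2*20=40
ADD R4, 14 → R4=40+14=54
ADD R3, 3 → R3=11+3=14
CMP R3, 23  (cmp 14,23)
JLT start: taken
AND R4, 3 → R4=54&3=2
MUL R4, 20 → R4=2*20=40
ADD R4, 14 → R4=40+14=54
ADD R3, 3 → R3=14+3=17
CMP R3, 23  (cmp 17,23)
JLT start: taken
AND R4, 3 → R4=54&3=2
MUL R4, 20 → R4=2*20=40
ADD R4, 14 → R4=40+14=54
ADD R3, 3 → R3=17+3=20
CMP R3, 23  (cmp 20,23)
JLT start: taken
AND R4, 3 → R4=54&3=2
MUL R4, 20 → R4=2*20=40
ADD R4, 14 → R4=40+14=54
ADD R3, 3 → R3=20+3=23
CMP R3, 23  (cmp 23,23)
JLT start: not taken
SUB R4, 10 → R4=54-10=44
halt.
Total executed instructions: 40.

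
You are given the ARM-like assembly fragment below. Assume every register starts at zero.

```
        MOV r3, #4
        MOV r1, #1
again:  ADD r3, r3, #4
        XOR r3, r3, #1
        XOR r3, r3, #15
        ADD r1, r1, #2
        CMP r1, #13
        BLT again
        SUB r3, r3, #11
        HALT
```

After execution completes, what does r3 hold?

r3=4
r1=1
r3=4+4=8
r3=8^1=9
r3=9^15=6
r1=1+2=3
CMP r1, #13  (cmp 3,13)
BLT again: taken
r3=6+4=10
r3=10^1=11
r3=11^15=4
r1=3+2=5
CMP r1, #13  (cmp 5,13)
BLT again: taken
r3=4+4=8
r3=8^1=9
r3=9^15=6
r1=5+2=7
CMP r1, #13  (cmp 7,13)
BLT again: taken
r3=6+4=10
r3=10^1=11
r3=11^15=4
r1=7+2=9
CMP r1, #13  (cmp 9,13)
BLT again: taken
r3=4+4=8
r3=8^1=9
r3=9^15=6
r1=9+2=11
CMP r1, #13  (cmp 11,13)
BLT again: taken
r3=6+4=10
r3=10^1=11
r3=11^15=4
r1=11+2=13
CMP r1, #13  (cmp 13,13)
BLT again: not taken
r3=4-11=-7
halt.

-7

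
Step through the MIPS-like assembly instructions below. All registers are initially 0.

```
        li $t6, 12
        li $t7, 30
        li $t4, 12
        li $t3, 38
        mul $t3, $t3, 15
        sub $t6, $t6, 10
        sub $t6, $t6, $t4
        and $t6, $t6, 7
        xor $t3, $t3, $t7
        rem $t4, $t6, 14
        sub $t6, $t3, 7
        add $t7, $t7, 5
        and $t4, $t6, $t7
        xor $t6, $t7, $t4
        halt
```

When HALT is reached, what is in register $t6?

34

$t6=12
$t7=30
$t4=12
$t3=38
$t3=38*15=570
$t6=12-10=2
$t6=2-12=-10
$t6=(-10)&7=6
$t3=570^30=548
$t4=6%14=6
$t6=548-7=541
$t7=30+5=35
$t4=541&35=1
$t6=35^1=34
halt.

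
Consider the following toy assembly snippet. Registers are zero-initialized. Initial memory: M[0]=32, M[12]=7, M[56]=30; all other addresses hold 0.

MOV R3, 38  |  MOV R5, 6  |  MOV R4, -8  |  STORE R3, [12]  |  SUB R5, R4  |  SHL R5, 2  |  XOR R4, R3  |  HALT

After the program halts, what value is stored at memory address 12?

38

MOV R3, 38 → R3=38
MOV R5, 6 → R5=6
MOV R4, -8 → R4=-8
STORE R3, [12] → M[12]=38
SUB R5, R4 → R5=6-(-8)=14
SHL R5, 2 → R5=14<<2=56
XOR R4, R3 → R4=(-8)^38=-34
halt.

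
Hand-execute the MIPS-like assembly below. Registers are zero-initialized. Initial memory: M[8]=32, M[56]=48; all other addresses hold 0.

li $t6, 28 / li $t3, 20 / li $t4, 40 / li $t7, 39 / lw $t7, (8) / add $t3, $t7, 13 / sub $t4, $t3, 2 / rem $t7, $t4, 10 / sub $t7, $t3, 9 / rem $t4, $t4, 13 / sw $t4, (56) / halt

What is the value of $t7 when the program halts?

after li $t6, 28: $t6=28
after li $t3, 20: $t3=20
after li $t4, 40: $t4=40
after li $t7, 39: $t7=39
after lw $t7, (8): $t7=M[8]=32
after add $t3, $t7, 13: $t3=32+13=45
after sub $t4, $t3, 2: $t4=45-2=43
after rem $t7, $t4, 10: $t7=43%10=3
after sub $t7, $t3, 9: $t7=45-9=36
after rem $t4, $t4, 13: $t4=43%13=4
sw $t4, (56) → M[56]=4
halt.

36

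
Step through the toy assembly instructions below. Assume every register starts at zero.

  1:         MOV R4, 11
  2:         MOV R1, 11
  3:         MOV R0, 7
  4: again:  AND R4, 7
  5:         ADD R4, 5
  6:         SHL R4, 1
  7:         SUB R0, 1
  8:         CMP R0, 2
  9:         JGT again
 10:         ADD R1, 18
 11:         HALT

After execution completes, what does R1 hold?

MOV R4, 11 → R4=11
MOV R1, 11 → R1=11
MOV R0, 7 → R0=7
AND R4, 7 → R4=11&7=3
ADD R4, 5 → R4=3+5=8
SHL R4, 1 → R4=8<<1=16
SUB R0, 1 → R0=7-1=6
CMP R0, 2  (cmp 6,2)
JGT again: taken
AND R4, 7 → R4=16&7=0
ADD R4, 5 → R4=0+5=5
SHL R4, 1 → R4=5<<1=10
SUB R0, 1 → R0=6-1=5
CMP R0, 2  (cmp 5,2)
JGT again: taken
AND R4, 7 → R4=10&7=2
ADD R4, 5 → R4=2+5=7
SHL R4, 1 → R4=7<<1=14
SUB R0, 1 → R0=5-1=4
CMP R0, 2  (cmp 4,2)
JGT again: taken
AND R4, 7 → R4=14&7=6
ADD R4, 5 → R4=6+5=11
SHL R4, 1 → R4=11<<1=22
SUB R0, 1 → R0=4-1=3
CMP R0, 2  (cmp 3,2)
JGT again: taken
AND R4, 7 → R4=22&7=6
ADD R4, 5 → R4=6+5=11
SHL R4, 1 → R4=11<<1=22
SUB R0, 1 → R0=3-1=2
CMP R0, 2  (cmp 2,2)
JGT again: not taken
ADD R1, 18 → R1=11+18=29
halt.

29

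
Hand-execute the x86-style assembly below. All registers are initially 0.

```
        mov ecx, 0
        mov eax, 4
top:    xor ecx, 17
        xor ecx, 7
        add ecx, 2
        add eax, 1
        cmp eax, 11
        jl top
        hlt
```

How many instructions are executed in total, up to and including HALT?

after mov ecx, 0: ecx=0
after mov eax, 4: eax=4
after xor ecx, 17: ecx=0^17=17
after xor ecx, 7: ecx=17^7=22
after add ecx, 2: ecx=22+2=24
after add eax, 1: eax=4+1=5
cmp eax, 11  (cmp 5,11)
jl top: taken
after xor ecx, 17: ecx=24^17=9
after xor ecx, 7: ecx=9^7=14
after add ecx, 2: ecx=14+2=16
after add eax, 1: eax=5+1=6
cmp eax, 11  (cmp 6,11)
jl top: taken
after xor ecx, 17: ecx=16^17=1
after xor ecx, 7: ecx=1^7=6
after add ecx, 2: ecx=6+2=8
after add eax, 1: eax=6+1=7
cmp eax, 11  (cmp 7,11)
jl top: taken
after xor ecx, 17: ecx=8^17=25
after xor ecx, 7: ecx=25^7=30
after add ecx, 2: ecx=30+2=32
after add eax, 1: eax=7+1=8
cmp eax, 11  (cmp 8,11)
jl top: taken
after xor ecx, 17: ecx=32^17=49
after xor ecx, 7: ecx=49^7=54
after add ecx, 2: ecx=54+2=56
after add eax, 1: eax=8+1=9
cmp eax, 11  (cmp 9,11)
jl top: taken
after xor ecx, 17: ecx=56^17=41
after xor ecx, 7: ecx=41^7=46
after add ecx, 2: ecx=46+2=48
after add eax, 1: eax=9+1=10
cmp eax, 11  (cmp 10,11)
jl top: taken
after xor ecx, 17: ecx=48^17=33
after xor ecx, 7: ecx=33^7=38
after add ecx, 2: ecx=38+2=40
after add eax, 1: eax=10+1=11
cmp eax, 11  (cmp 11,11)
jl top: not taken
halt.
Total executed instructions: 45.

45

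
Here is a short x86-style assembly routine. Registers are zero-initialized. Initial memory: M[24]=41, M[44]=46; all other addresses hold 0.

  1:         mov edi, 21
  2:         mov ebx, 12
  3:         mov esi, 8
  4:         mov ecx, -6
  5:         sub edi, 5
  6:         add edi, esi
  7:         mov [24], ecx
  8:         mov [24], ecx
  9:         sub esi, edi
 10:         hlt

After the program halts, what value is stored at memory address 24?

-6

after mov edi, 21: edi=21
after mov ebx, 12: ebx=12
after mov esi, 8: esi=8
after mov ecx, -6: ecx=-6
after sub edi, 5: edi=21-5=16
after add edi, esi: edi=16+8=24
mov [24], ecx → M[24]=-6
mov [24], ecx → M[24]=-6
after sub esi, edi: esi=8-24=-16
halt.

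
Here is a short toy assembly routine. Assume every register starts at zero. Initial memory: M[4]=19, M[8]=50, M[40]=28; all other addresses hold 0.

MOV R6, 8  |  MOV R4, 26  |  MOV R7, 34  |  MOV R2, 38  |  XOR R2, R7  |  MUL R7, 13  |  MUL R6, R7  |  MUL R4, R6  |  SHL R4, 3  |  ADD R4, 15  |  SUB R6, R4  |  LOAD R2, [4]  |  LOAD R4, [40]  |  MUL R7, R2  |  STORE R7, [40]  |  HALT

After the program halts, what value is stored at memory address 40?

8398

after MOV R6, 8: R6=8
after MOV R4, 26: R4=26
after MOV R7, 34: R7=34
after MOV R2, 38: R2=38
after XOR R2, R7: R2=38^34=4
after MUL R7, 13: R7=34*13=442
after MUL R6, R7: R6=8*442=3536
after MUL R4, R6: R4=26*3536=91936
after SHL R4, 3: R4=91936<<3=735488
after ADD R4, 15: R4=735488+15=735503
after SUB R6, R4: R6=3536-735503=-731967
after LOAD R2, [4]: R2=M[4]=19
after LOAD R4, [40]: R4=M[40]=28
after MUL R7, R2: R7=442*19=8398
STORE R7, [40] → M[40]=8398
halt.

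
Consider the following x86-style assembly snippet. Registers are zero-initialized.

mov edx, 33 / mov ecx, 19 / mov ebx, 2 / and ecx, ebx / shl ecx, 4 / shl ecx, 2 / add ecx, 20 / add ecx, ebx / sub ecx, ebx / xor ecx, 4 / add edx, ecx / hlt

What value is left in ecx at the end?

edx=33
ecx=19
ebx=2
ecx=19&2=2
ecx=2<<4=32
ecx=32<<2=128
ecx=128+20=148
ecx=148+2=150
ecx=150-2=148
ecx=148^4=144
edx=33+144=177
halt.

144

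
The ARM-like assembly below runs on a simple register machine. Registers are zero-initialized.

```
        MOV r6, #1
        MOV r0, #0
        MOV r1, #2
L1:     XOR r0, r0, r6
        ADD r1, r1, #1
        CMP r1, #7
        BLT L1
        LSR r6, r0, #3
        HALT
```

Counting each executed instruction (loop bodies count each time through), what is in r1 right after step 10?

4

after MOV r6, #1: r6=1
after MOV r0, #0: r0=0
after MOV r1, #2: r1=2
after XOR r0, r0, r6: r0=0^1=1
after ADD r1, r1, #1: r1=2+1=3
CMP r1, #7  (cmp 3,7)
BLT L1: taken
after XOR r0, r0, r6: r0=1^1=0
after ADD r1, r1, #1: r1=3+1=4
CMP r1, #7  (cmp 4,7)
After step 10: r1 = 4.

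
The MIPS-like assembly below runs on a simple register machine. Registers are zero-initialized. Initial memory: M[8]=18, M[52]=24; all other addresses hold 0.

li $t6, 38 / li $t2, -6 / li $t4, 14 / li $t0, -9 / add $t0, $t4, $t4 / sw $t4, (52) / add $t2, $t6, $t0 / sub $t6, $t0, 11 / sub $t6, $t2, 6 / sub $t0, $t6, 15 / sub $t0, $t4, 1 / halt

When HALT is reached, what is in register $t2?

$t6=38
$t2=-6
$t4=14
$t0=-9
$t0=14+14=28
sw $t4, (52) → M[52]=14
$t2=38+28=66
$t6=28-11=17
$t6=66-6=60
$t0=60-15=45
$t0=14-1=13
halt.

66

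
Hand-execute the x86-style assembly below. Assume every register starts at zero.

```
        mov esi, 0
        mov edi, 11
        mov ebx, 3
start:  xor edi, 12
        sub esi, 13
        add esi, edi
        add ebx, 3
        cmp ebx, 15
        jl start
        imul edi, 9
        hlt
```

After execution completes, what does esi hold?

-16

mov esi, 0 → esi=0
mov edi, 11 → edi=11
mov ebx, 3 → ebx=3
xor edi, 12 → edi=11^12=7
sub esi, 13 → esi=0-13=-13
add esi, edi → esi=(-13)+7=-6
add ebx, 3 → ebx=3+3=6
cmp ebx, 15  (cmp 6,15)
jl start: taken
xor edi, 12 → edi=7^12=11
sub esi, 13 → esi=(-6)-13=-19
add esi, edi → esi=(-19)+11=-8
add ebx, 3 → ebx=6+3=9
cmp ebx, 15  (cmp 9,15)
jl start: taken
xor edi, 12 → edi=11^12=7
sub esi, 13 → esi=(-8)-13=-21
add esi, edi → esi=(-21)+7=-14
add ebx, 3 → ebx=9+3=12
cmp ebx, 15  (cmp 12,15)
jl start: taken
xor edi, 12 → edi=7^12=11
sub esi, 13 → esi=(-14)-13=-27
add esi, edi → esi=(-27)+11=-16
add ebx, 3 → ebx=12+3=15
cmp ebx, 15  (cmp 15,15)
jl start: not taken
imul edi, 9 → edi=11*9=99
halt.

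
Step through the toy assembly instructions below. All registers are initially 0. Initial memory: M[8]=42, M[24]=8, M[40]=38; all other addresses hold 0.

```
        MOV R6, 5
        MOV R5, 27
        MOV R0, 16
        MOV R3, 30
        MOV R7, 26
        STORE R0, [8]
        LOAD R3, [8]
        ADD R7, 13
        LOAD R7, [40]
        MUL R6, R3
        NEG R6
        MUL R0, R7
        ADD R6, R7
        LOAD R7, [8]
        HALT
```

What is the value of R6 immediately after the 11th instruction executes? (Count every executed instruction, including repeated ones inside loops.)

-80

MOV R6, 5 → R6=5
MOV R5, 27 → R5=27
MOV R0, 16 → R0=16
MOV R3, 30 → R3=30
MOV R7, 26 → R7=26
STORE R0, [8] → M[8]=16
LOAD R3, [8] → R3=M[8]=16
ADD R7, 13 → R7=26+13=39
LOAD R7, [40] → R7=M[40]=38
MUL R6, R3 → R6=5*16=80
NEG R6 → R6=-(80)=-80
After step 11: R6 = -80.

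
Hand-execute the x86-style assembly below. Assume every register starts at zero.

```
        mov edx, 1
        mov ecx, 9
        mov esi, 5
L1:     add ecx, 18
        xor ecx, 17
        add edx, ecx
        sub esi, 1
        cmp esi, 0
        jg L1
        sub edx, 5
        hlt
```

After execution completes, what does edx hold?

edx=1
ecx=9
esi=5
ecx=9+18=27
ecx=27^17=10
edx=1+10=11
esi=5-1=4
cmp esi, 0  (cmp 4,0)
jg L1: taken
ecx=10+18=28
ecx=28^17=13
edx=11+13=24
esi=4-1=3
cmp esi, 0  (cmp 3,0)
jg L1: taken
ecx=13+18=31
ecx=31^17=14
edx=24+14=38
esi=3-1=2
cmp esi, 0  (cmp 2,0)
jg L1: taken
ecx=14+18=32
ecx=32^17=49
edx=38+49=87
esi=2-1=1
cmp esi, 0  (cmp 1,0)
jg L1: taken
ecx=49+18=67
ecx=67^17=82
edx=87+82=169
esi=1-1=0
cmp esi, 0  (cmp 0,0)
jg L1: not taken
edx=169-5=164
halt.

164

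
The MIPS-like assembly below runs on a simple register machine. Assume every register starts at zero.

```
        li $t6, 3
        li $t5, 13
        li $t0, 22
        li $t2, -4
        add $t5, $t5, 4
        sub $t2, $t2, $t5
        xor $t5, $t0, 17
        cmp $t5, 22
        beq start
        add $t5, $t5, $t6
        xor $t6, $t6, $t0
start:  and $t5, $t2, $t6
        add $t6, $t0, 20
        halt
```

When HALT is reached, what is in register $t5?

1

$t6=3
$t5=13
$t0=22
$t2=-4
$t5=13+4=17
$t2=(-4)-17=-21
$t5=22^17=7
cmp $t5, 22  (cmp 7,22)
beq start: not taken
$t5=7+3=10
$t6=3^22=21
$t5=(-21)&21=1
$t6=22+20=42
halt.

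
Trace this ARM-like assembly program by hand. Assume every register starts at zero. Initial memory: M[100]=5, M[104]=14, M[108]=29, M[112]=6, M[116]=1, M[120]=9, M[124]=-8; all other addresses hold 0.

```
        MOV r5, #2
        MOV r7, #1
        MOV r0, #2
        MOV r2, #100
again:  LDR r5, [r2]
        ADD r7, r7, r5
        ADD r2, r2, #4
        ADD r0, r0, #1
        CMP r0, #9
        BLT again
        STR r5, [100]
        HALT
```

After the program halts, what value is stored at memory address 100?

-8

MOV r5, #2 → r5=2
MOV r7, #1 → r7=1
MOV r0, #2 → r0=2
MOV r2, #100 → r2=100
LDR r5, [r2] → r5=M[100]=5
ADD r7, r7, r5 → r7=1+5=6
ADD r2, r2, #4 → r2=100+4=104
ADD r0, r0, #1 → r0=2+1=3
CMP r0, #9  (cmp 3,9)
BLT again: taken
LDR r5, [r2] → r5=M[104]=14
ADD r7, r7, r5 → r7=6+14=20
ADD r2, r2, #4 → r2=104+4=108
ADD r0, r0, #1 → r0=3+1=4
CMP r0, #9  (cmp 4,9)
BLT again: taken
LDR r5, [r2] → r5=M[108]=29
ADD r7, r7, r5 → r7=20+29=49
ADD r2, r2, #4 → r2=108+4=112
ADD r0, r0, #1 → r0=4+1=5
CMP r0, #9  (cmp 5,9)
BLT again: taken
LDR r5, [r2] → r5=M[112]=6
ADD r7, r7, r5 → r7=49+6=55
ADD r2, r2, #4 → r2=112+4=116
ADD r0, r0, #1 → r0=5+1=6
CMP r0, #9  (cmp 6,9)
BLT again: taken
LDR r5, [r2] → r5=M[116]=1
ADD r7, r7, r5 → r7=55+1=56
ADD r2, r2, #4 → r2=116+4=120
ADD r0, r0, #1 → r0=6+1=7
CMP r0, #9  (cmp 7,9)
BLT again: taken
LDR r5, [r2] → r5=M[120]=9
ADD r7, r7, r5 → r7=56+9=65
ADD r2, r2, #4 → r2=120+4=124
ADD r0, r0, #1 → r0=7+1=8
CMP r0, #9  (cmp 8,9)
BLT again: taken
LDR r5, [r2] → r5=M[124]=-8
ADD r7, r7, r5 → r7=65+(-8)=57
ADD r2, r2, #4 → r2=124+4=128
ADD r0, r0, #1 → r0=8+1=9
CMP r0, #9  (cmp 9,9)
BLT again: not taken
STR r5, [100] → M[100]=-8
halt.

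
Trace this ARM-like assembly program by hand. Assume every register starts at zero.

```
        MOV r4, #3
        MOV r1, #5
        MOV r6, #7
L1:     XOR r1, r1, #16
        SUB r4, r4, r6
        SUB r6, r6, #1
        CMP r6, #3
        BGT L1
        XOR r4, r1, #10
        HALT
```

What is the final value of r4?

15

after MOV r4, #3: r4=3
after MOV r1, #5: r1=5
after MOV r6, #7: r6=7
after XOR r1, r1, #16: r1=5^16=21
after SUB r4, r4, r6: r4=3-7=-4
after SUB r6, r6, #1: r6=7-1=6
CMP r6, #3  (cmp 6,3)
BGT L1: taken
after XOR r1, r1, #16: r1=21^16=5
after SUB r4, r4, r6: r4=(-4)-6=-10
after SUB r6, r6, #1: r6=6-1=5
CMP r6, #3  (cmp 5,3)
BGT L1: taken
after XOR r1, r1, #16: r1=5^16=21
after SUB r4, r4, r6: r4=(-10)-5=-15
after SUB r6, r6, #1: r6=5-1=4
CMP r6, #3  (cmp 4,3)
BGT L1: taken
after XOR r1, r1, #16: r1=21^16=5
after SUB r4, r4, r6: r4=(-15)-4=-19
after SUB r6, r6, #1: r6=4-1=3
CMP r6, #3  (cmp 3,3)
BGT L1: not taken
after XOR r4, r1, #10: r4=5^10=15
halt.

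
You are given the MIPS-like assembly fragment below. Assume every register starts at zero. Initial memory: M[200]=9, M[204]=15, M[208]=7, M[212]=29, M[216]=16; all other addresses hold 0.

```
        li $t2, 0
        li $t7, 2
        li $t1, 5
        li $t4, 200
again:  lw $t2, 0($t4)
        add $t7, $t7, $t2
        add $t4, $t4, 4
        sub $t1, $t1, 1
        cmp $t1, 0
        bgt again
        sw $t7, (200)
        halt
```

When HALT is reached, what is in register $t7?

after li $t2, 0: $t2=0
after li $t7, 2: $t7=2
after li $t1, 5: $t1=5
after li $t4, 200: $t4=200
after lw $t2, 0($t4): $t2=M[200]=9
after add $t7, $t7, $t2: $t7=2+9=11
after add $t4, $t4, 4: $t4=200+4=204
after sub $t1, $t1, 1: $t1=5-1=4
cmp $t1, 0  (cmp 4,0)
bgt again: taken
after lw $t2, 0($t4): $t2=M[204]=15
after add $t7, $t7, $t2: $t7=11+15=26
after add $t4, $t4, 4: $t4=204+4=208
after sub $t1, $t1, 1: $t1=4-1=3
cmp $t1, 0  (cmp 3,0)
bgt again: taken
after lw $t2, 0($t4): $t2=M[208]=7
after add $t7, $t7, $t2: $t7=26+7=33
after add $t4, $t4, 4: $t4=208+4=212
after sub $t1, $t1, 1: $t1=3-1=2
cmp $t1, 0  (cmp 2,0)
bgt again: taken
after lw $t2, 0($t4): $t2=M[212]=29
after add $t7, $t7, $t2: $t7=33+29=62
after add $t4, $t4, 4: $t4=212+4=216
after sub $t1, $t1, 1: $t1=2-1=1
cmp $t1, 0  (cmp 1,0)
bgt again: taken
after lw $t2, 0($t4): $t2=M[216]=16
after add $t7, $t7, $t2: $t7=62+16=78
after add $t4, $t4, 4: $t4=216+4=220
after sub $t1, $t1, 1: $t1=1-1=0
cmp $t1, 0  (cmp 0,0)
bgt again: not taken
sw $t7, (200) → M[200]=78
halt.

78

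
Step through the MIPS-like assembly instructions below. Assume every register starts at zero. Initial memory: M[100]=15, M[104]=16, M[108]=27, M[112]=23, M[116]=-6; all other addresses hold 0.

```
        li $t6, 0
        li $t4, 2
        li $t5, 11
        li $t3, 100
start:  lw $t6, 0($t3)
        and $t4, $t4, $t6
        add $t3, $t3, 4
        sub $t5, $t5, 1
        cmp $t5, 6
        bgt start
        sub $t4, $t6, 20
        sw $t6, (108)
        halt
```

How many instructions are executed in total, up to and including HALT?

after li $t6, 0: $t6=0
after li $t4, 2: $t4=2
after li $t5, 11: $t5=11
after li $t3, 100: $t3=100
after lw $t6, 0($t3): $t6=M[100]=15
after and $t4, $t4, $t6: $t4=2&15=2
after add $t3, $t3, 4: $t3=100+4=104
after sub $t5, $t5, 1: $t5=11-1=10
cmp $t5, 6  (cmp 10,6)
bgt start: taken
after lw $t6, 0($t3): $t6=M[104]=16
after and $t4, $t4, $t6: $t4=2&16=0
after add $t3, $t3, 4: $t3=104+4=108
after sub $t5, $t5, 1: $t5=10-1=9
cmp $t5, 6  (cmp 9,6)
bgt start: taken
after lw $t6, 0($t3): $t6=M[108]=27
after and $t4, $t4, $t6: $t4=0&27=0
after add $t3, $t3, 4: $t3=108+4=112
after sub $t5, $t5, 1: $t5=9-1=8
cmp $t5, 6  (cmp 8,6)
bgt start: taken
after lw $t6, 0($t3): $t6=M[112]=23
after and $t4, $t4, $t6: $t4=0&23=0
after add $t3, $t3, 4: $t3=112+4=116
after sub $t5, $t5, 1: $t5=8-1=7
cmp $t5, 6  (cmp 7,6)
bgt start: taken
after lw $t6, 0($t3): $t6=M[116]=-6
after and $t4, $t4, $t6: $t4=0&(-6)=0
after add $t3, $t3, 4: $t3=116+4=120
after sub $t5, $t5, 1: $t5=7-1=6
cmp $t5, 6  (cmp 6,6)
bgt start: not taken
after sub $t4, $t6, 20: $t4=(-6)-20=-26
sw $t6, (108) → M[108]=-6
halt.
Total executed instructions: 37.

37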